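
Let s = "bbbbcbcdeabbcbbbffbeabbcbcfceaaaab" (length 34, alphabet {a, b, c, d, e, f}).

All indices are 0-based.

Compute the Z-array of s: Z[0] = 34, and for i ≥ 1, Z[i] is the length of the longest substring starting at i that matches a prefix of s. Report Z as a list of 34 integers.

Z[0]=34
i=1: i≥r, start 0; Z[1]=3 scan→box=[1,4)
i=2: min(r-i=2, Z[1]=3)=2; Z[2]=2
i=3: min(r-i=1, Z[2]=2)=1; Z[3]=1
i=4: i≥r, start 0; Z[4]=0
i=5: i≥r, start 0; Z[5]=1 scan→box=[5,6)
i=6: i≥r, start 0; Z[6]=0
i=7: i≥r, start 0; Z[7]=0
i=8: i≥r, start 0; Z[8]=0
i=9: i≥r, start 0; Z[9]=0
i=10: i≥r, start 0; Z[10]=2 scan→box=[10,12)
i=11: min(r-i=1, Z[1]=3)=1; Z[11]=1
i=12: i≥r, start 0; Z[12]=0
i=13: i≥r, start 0; Z[13]=3 scan→box=[13,16)
i=14: min(r-i=2, Z[1]=3)=2; Z[14]=2
i=15: min(r-i=1, Z[2]=2)=1; Z[15]=1
i=16: i≥r, start 0; Z[16]=0
i=17: i≥r, start 0; Z[17]=0
i=18: i≥r, start 0; Z[18]=1 scan→box=[18,19)
i=19: i≥r, start 0; Z[19]=0
i=20: i≥r, start 0; Z[20]=0
i=21: i≥r, start 0; Z[21]=2 scan→box=[21,23)
i=22: min(r-i=1, Z[1]=3)=1; Z[22]=1
i=23: i≥r, start 0; Z[23]=0
i=24: i≥r, start 0; Z[24]=1 scan→box=[24,25)
i=25: i≥r, start 0; Z[25]=0
i=26: i≥r, start 0; Z[26]=0
i=27: i≥r, start 0; Z[27]=0
i=28: i≥r, start 0; Z[28]=0
i=29: i≥r, start 0; Z[29]=0
i=30: i≥r, start 0; Z[30]=0
i=31: i≥r, start 0; Z[31]=0
i=32: i≥r, start 0; Z[32]=0
i=33: i≥r, start 0; Z[33]=1 scan→box=[33,34)

[34, 3, 2, 1, 0, 1, 0, 0, 0, 0, 2, 1, 0, 3, 2, 1, 0, 0, 1, 0, 0, 2, 1, 0, 1, 0, 0, 0, 0, 0, 0, 0, 0, 1]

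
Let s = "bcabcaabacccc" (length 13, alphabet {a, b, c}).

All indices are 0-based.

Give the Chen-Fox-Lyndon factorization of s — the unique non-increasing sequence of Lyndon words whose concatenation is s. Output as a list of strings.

["bc", "abc", "aabacccc"]

emit factor 1: 'bc' (i=0, period=2)
emit factor 2: 'abc' (i=2, period=3)
emit factor 3: 'aabacccc' (i=5, period=8)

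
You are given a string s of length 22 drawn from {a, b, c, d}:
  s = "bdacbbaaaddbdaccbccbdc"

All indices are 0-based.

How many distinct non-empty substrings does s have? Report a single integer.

223

sorted suffixes:
  #0 SA[0]=6  'aaaddbdaccbccbdc'
  #1 SA[1]=7  'aaddbdaccbccbdc'
  #2 SA[2]=2  'acbbaaaddbdaccbccbdc'
  #3 SA[3]=13  'accbccbdc'
  #4 SA[4]=8  'addbdaccbccbdc'
  #5 SA[5]=5  'baaaddbdaccbccbdc'
  #6 SA[6]=4  'bbaaaddbdaccbccbdc'
  #7 SA[7]=16  'bccbdc'
  #8 SA[8]=0  'bdacbbaaaddbdaccbccbdc'
  #9 SA[9]=11  'bdaccbccbdc'
  #10 SA[10]=19  'bdc'
  #11 SA[11]=21  'c'
  #12 SA[12]=3  'cbbaaaddbdaccbccbdc'
  #13 SA[13]=15  'cbccbdc'
  #14 SA[14]=18  'cbdc'
  #15 SA[15]=14  'ccbccbdc'
  #16 SA[16]=17  'ccbdc'
  #17 SA[17]=1  'dacbbaaaddbdaccbccbdc'
  #18 SA[18]=12  'daccbccbdc'
  #19 SA[19]=10  'dbdaccbccbdc'
  #20 SA[20]=20  'dc'
  #21 SA[21]=9  'ddbdaccbccbdc'

SA = [6, 7, 2, 13, 8, 5, 4, 16, 0, 11, 19, 21, 3, 15, 18, 14, 17, 1, 12, 10, 20, 9]
i: (SA[i-1],SA[i]) lcp shared
  1: (6,7) 2 'aa'
  2: (7,2) 1 'a'
  3: (2,13) 2 'ac'
  4: (13,8) 1 'a'
  5: (8,5) 0 ''
  6: (5,4) 1 'b'
  7: (4,16) 1 'b'
  8: (16,0) 1 'b'
  9: (0,11) 4 'bdac'
  10: (11,19) 2 'bd'
  11: (19,21) 0 ''
  12: (21,3) 1 'c'
  13: (3,15) 2 'cb'
  14: (15,18) 2 'cb'
  15: (18,14) 1 'c'
  16: (14,17) 3 'ccb'
  17: (17,1) 0 ''
  18: (1,12) 3 'dac'
  19: (12,10) 1 'd'
  20: (10,20) 1 'd'
  21: (20,9) 1 'd'

n(n+1)/2 = 22·23/2 = 253
Σ LCP = 0 + 2 + 1 + 2 + 1 + 0 + 1 + 1 + 1 + 4 + 2 + 0 + 1 + 2 + 2 + 1 + 3 + 0 + 3 + 1 + 1 + 1 = 30
distinct = 253 − 30 = 223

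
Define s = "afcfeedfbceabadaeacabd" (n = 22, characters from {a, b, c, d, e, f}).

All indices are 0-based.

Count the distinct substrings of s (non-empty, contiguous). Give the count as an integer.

235

rank | idx | suffix
   0 |  11 | abadaeacabd
   1 |  19 | abd
   2 |  17 | acabd
   3 |  13 | adaeacabd
   4 |  15 | aeacabd
   5 |   0 | afcfeedfbceabadaeacabd
   6 |  12 | badaeacabd
   7 |   8 | bceabadaeacabd
   8 |  20 | bd
   9 |  18 | cabd
  10 |   9 | ceabadaeacabd
  11 |   2 | cfeedfbceabadaeacabd
  12 |  21 | d
  13 |  14 | daeacabd
  14 |   6 | dfbceabadaeacabd
  15 |  10 | eabadaeacabd
  16 |  16 | eacabd
  17 |   5 | edfbceabadaeacabd
  18 |   4 | eedfbceabadaeacabd
  19 |   7 | fbceabadaeacabd
  20 |   1 | fcfeedfbceabadaeacabd
  21 |   3 | feedfbceabadaeacabd

SA = [11, 19, 17, 13, 15, 0, 12, 8, 20, 18, 9, 2, 21, 14, 6, 10, 16, 5, 4, 7, 1, 3]
[i] adj suffixes → lcp
  [1] 11/19 → 2 ('ab')
  [2] 19/17 → 1 ('a')
  [3] 17/13 → 1 ('a')
  [4] 13/15 → 1 ('a')
  [5] 15/0 → 1 ('a')
  [6] 0/12 → 0 ('')
  [7] 12/8 → 1 ('b')
  [8] 8/20 → 1 ('b')
  [9] 20/18 → 0 ('')
  [10] 18/9 → 1 ('c')
  [11] 9/2 → 1 ('c')
  [12] 2/21 → 0 ('')
  [13] 21/14 → 1 ('d')
  [14] 14/6 → 1 ('d')
  [15] 6/10 → 0 ('')
  [16] 10/16 → 2 ('ea')
  [17] 16/5 → 1 ('e')
  [18] 5/4 → 1 ('e')
  [19] 4/7 → 0 ('')
  [20] 7/1 → 1 ('f')
  [21] 1/3 → 1 ('f')

n(n+1)/2 = 22·23/2 = 253
Σ LCP = 0 + 2 + 1 + 1 + 1 + 1 + 0 + 1 + 1 + 0 + 1 + 1 + 0 + 1 + 1 + 0 + 2 + 1 + 1 + 0 + 1 + 1 = 18
distinct = 253 − 18 = 235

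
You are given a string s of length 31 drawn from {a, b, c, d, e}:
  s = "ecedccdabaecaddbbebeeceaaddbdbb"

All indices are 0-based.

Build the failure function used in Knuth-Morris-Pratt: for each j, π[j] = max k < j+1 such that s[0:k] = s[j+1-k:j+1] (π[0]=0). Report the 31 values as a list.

[0, 0, 1, 0, 0, 0, 0, 0, 0, 0, 1, 2, 0, 0, 0, 0, 0, 1, 0, 1, 1, 2, 3, 0, 0, 0, 0, 0, 0, 0, 0]

π[0] = 0
j=1 s[j]='c': π[1]=0 (border '')
j=2 s[j]='e': π[2]=1 (border 'e')
j=3 s[j]='d': k: 1→0; π[3]=0 (border '')
j=4 s[j]='c': π[4]=0 (border '')
j=5 s[j]='c': π[5]=0 (border '')
j=6 s[j]='d': π[6]=0 (border '')
j=7 s[j]='a': π[7]=0 (border '')
j=8 s[j]='b': π[8]=0 (border '')
j=9 s[j]='a': π[9]=0 (border '')
j=10 s[j]='e': π[10]=1 (border 'e')
j=11 s[j]='c': π[11]=2 (border 'ec')
j=12 s[j]='a': k: 2→0; π[12]=0 (border '')
j=13 s[j]='d': π[13]=0 (border '')
j=14 s[j]='d': π[14]=0 (border '')
j=15 s[j]='b': π[15]=0 (border '')
j=16 s[j]='b': π[16]=0 (border '')
j=17 s[j]='e': π[17]=1 (border 'e')
j=18 s[j]='b': k: 1→0; π[18]=0 (border '')
j=19 s[j]='e': π[19]=1 (border 'e')
j=20 s[j]='e': k: 1→0; π[20]=1 (border 'e')
j=21 s[j]='c': π[21]=2 (border 'ec')
j=22 s[j]='e': π[22]=3 (border 'ece')
j=23 s[j]='a': k: 3→1→0; π[23]=0 (border '')
j=24 s[j]='a': π[24]=0 (border '')
j=25 s[j]='d': π[25]=0 (border '')
j=26 s[j]='d': π[26]=0 (border '')
j=27 s[j]='b': π[27]=0 (border '')
j=28 s[j]='d': π[28]=0 (border '')
j=29 s[j]='b': π[29]=0 (border '')
j=30 s[j]='b': π[30]=0 (border '')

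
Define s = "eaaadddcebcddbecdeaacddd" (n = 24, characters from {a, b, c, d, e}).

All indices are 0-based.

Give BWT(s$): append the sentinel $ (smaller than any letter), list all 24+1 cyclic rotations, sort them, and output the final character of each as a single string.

deeaaaedbaedddddcdcac$dcb

rank  rotation                   last
    0  $eaaadddcebcddbecdeaacddd  d
    1  aaadddcebcddbecdeaacddd$e  e
    2  aacddd$eaaadddcebcddbecde  e
    3  aadddcebcddbecdeaacddd$ea  a
    4  acddd$eaaadddcebcddbecdea  a
    5  adddcebcddbecdeaacddd$eaa  a
    6  bcddbecdeaacddd$eaaadddce  e
    7  becdeaacddd$eaaadddcebcdd  d
    8  cddbecdeaacddd$eaaadddceb  b
    9  cddd$eaaadddcebcddbecdeaa  a
   10  cdeaacddd$eaaadddcebcddbe  e
   11  cebcddbecdeaacddd$eaaaddd  d
   12  d$eaaadddcebcddbecdeaacdd  d
   13  dbecdeaacddd$eaaadddcebcd  d
   14  dcebcddbecdeaacddd$eaaadd  d
   15  dd$eaaadddcebcddbecdeaacd  d
   16  ddbecdeaacddd$eaaadddcebc  c
   17  ddcebcddbecdeaacddd$eaaad  d
   18  ddd$eaaadddcebcddbecdeaac  c
   19  dddcebcddbecdeaacddd$eaaa  a
   20  deaacddd$eaaadddcebcddbec  c
   21  eaaadddcebcddbecdeaacddd$  $
   22  eaacddd$eaaadddcebcddbecd  d
   23  ebcddbecdeaacddd$eaaadddc  c
   24  ecdeaacddd$eaaadddcebcddb  b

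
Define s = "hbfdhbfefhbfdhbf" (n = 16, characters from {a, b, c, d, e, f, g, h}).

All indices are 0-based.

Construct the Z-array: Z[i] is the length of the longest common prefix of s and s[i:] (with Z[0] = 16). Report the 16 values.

Z[0]=16
i=1: fresh scan; Z[1]=0
i=2: fresh scan; Z[2]=0
i=3: fresh scan; Z[3]=0
i=4: fresh scan; Z[4]=3 scan→box=[4,7)
i=5: min(r-i=2, Z[1]=0)=0; Z[5]=0
i=6: min(r-i=1, Z[2]=0)=0; Z[6]=0
i=7: fresh scan; Z[7]=0
i=8: fresh scan; Z[8]=0
i=9: fresh scan; Z[9]=7 scan→box=[9,16)
i=10: min(r-i=6, Z[1]=0)=0; Z[10]=0
i=11: min(r-i=5, Z[2]=0)=0; Z[11]=0
i=12: min(r-i=4, Z[3]=0)=0; Z[12]=0
i=13: min(r-i=3, Z[4]=3)=3; Z[13]=3
i=14: min(r-i=2, Z[5]=0)=0; Z[14]=0
i=15: min(r-i=1, Z[6]=0)=0; Z[15]=0

[16, 0, 0, 0, 3, 0, 0, 0, 0, 7, 0, 0, 0, 3, 0, 0]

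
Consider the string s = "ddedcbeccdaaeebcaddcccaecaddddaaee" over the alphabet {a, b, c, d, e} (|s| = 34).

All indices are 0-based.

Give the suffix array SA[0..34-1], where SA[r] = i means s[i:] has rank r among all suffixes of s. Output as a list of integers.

[30, 10, 16, 25, 22, 31, 11, 14, 5, 15, 24, 21, 4, 20, 19, 7, 8, 29, 9, 3, 18, 28, 17, 27, 26, 0, 1, 33, 13, 23, 6, 2, 32, 12]

rank→(start, suffix):
  0 → (30, 'aaee')
  1 → (10, 'aaeebcaddcccaecaddddaaee')
  2 → (16, 'addcccaecaddddaaee')
  3 → (25, 'addddaaee')
  4 → (22, 'aecaddddaaee')
  5 → (31, 'aee')
  6 → (11, 'aeebcaddcccaecaddddaaee')
  7 → (14, 'bcaddcccaecaddddaaee')
  8 → (5, 'beccdaaeebcaddcccaecaddddaaee')
  9 → (15, 'caddcccaecaddddaaee')
  10 → (24, 'caddddaaee')
  11 → (21, 'caecaddddaaee')
  12 → (4, 'cbeccdaaeebcaddcccaecaddddaaee')
  13 → (20, 'ccaecaddddaaee')
  14 → (19, 'cccaecaddddaaee')
  15 → (7, 'ccdaaeebcaddcccaecaddddaaee')
  16 → (8, 'cdaaeebcaddcccaecaddddaaee')
  17 → (29, 'daaee')
  18 → (9, 'daaeebcaddcccaecaddddaaee')
  19 → (3, 'dcbeccdaaeebcaddcccaecaddddaaee')
  20 → (18, 'dcccaecaddddaaee')
  21 → (28, 'ddaaee')
  22 → (17, 'ddcccaecaddddaaee')
  23 → (27, 'dddaaee')
  24 → (26, 'ddddaaee')
  25 → (0, 'ddedcbeccdaaeebcaddcccaecaddddaaee')
  26 → (1, 'dedcbeccdaaeebcaddcccaecaddddaaee')
  27 → (33, 'e')
  28 → (13, 'ebcaddcccaecaddddaaee')
  29 → (23, 'ecaddddaaee')
  30 → (6, 'eccdaaeebcaddcccaecaddddaaee')
  31 → (2, 'edcbeccdaaeebcaddcccaecaddddaaee')
  32 → (32, 'ee')
  33 → (12, 'eebcaddcccaecaddddaaee')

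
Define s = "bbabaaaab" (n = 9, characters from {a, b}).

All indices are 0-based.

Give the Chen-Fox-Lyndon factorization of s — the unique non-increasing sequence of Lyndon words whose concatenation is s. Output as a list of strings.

["b", "b", "ab", "aaaab"]

emit factor 1: 'b' (i=0, period=1)
emit factor 2: 'b' (i=1, period=1)
emit factor 3: 'ab' (i=2, period=2)
emit factor 4: 'aaaab' (i=4, period=5)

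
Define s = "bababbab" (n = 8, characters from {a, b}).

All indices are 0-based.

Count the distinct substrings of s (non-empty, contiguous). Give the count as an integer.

rank | idx | suffix
   0 |   6 | ab
   1 |   1 | ababbab
   2 |   3 | abbab
   3 |   7 | b
   4 |   5 | bab
   5 |   0 | bababbab
   6 |   2 | babbab
   7 |   4 | bbab

SA = [6, 1, 3, 7, 5, 0, 2, 4]
i: (SA[i-1],SA[i]) lcp shared
  1: (6,1) 2 'ab'
  2: (1,3) 2 'ab'
  3: (3,7) 0 ''
  4: (7,5) 1 'b'
  5: (5,0) 3 'bab'
  6: (0,2) 3 'bab'
  7: (2,4) 1 'b'

n(n+1)/2 = 8·9/2 = 36
Σ LCP = 0 + 2 + 2 + 0 + 1 + 3 + 3 + 1 = 12
distinct = 36 − 12 = 24

24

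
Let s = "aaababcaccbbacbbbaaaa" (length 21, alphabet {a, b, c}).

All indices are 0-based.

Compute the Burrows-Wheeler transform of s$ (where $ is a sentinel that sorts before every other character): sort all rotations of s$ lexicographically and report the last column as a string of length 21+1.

rank  rotation                last
    0  $aaababcaccbbacbbbaaaa  a
    1  a$aaababcaccbbacbbbaaa  a
    2  aa$aaababcaccbbacbbbaa  a
    3  aaa$aaababcaccbbacbbba  a
    4  aaaa$aaababcaccbbacbbb  b
    5  aaababcaccbbacbbbaaaa$  $
    6  aababcaccbbacbbbaaaa$a  a
    7  ababcaccbbacbbbaaaa$aa  a
    8  abcaccbbacbbbaaaa$aaab  b
    9  acbbbaaaa$aaababcaccbb  b
   10  accbbacbbbaaaa$aaababc  c
   11  baaaa$aaababcaccbbacbb  b
   12  babcaccbbacbbbaaaa$aaa  a
   13  bacbbbaaaa$aaababcaccb  b
   14  bbaaaa$aaababcaccbbacb  b
   15  bbacbbbaaaa$aaababcacc  c
   16  bbbaaaa$aaababcaccbbac  c
   17  bcaccbbacbbbaaaa$aaaba  a
   18  caccbbacbbbaaaa$aaabab  b
   19  cbbacbbbaaaa$aaababcac  c
   20  cbbbaaaa$aaababcaccbba  a
   21  ccbbacbbbaaaa$aaababca  a

aaaab$aabbcbabbccabcaa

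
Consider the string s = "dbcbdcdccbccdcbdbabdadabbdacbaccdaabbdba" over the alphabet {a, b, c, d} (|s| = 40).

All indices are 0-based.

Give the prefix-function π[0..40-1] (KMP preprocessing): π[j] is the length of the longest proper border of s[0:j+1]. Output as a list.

[0, 0, 0, 0, 1, 0, 1, 0, 0, 0, 0, 0, 1, 0, 0, 1, 2, 0, 0, 1, 0, 1, 0, 0, 0, 1, 0, 0, 0, 0, 0, 0, 1, 0, 0, 0, 0, 1, 2, 0]

π[0] = 0
j=1 s[j]='b': π[1]=0 (border '')
j=2 s[j]='c': π[2]=0 (border '')
j=3 s[j]='b': π[3]=0 (border '')
j=4 s[j]='d': π[4]=1 (border 'd')
j=5 s[j]='c': k: 1→0; π[5]=0 (border '')
j=6 s[j]='d': π[6]=1 (border 'd')
j=7 s[j]='c': k: 1→0; π[7]=0 (border '')
j=8 s[j]='c': π[8]=0 (border '')
j=9 s[j]='b': π[9]=0 (border '')
j=10 s[j]='c': π[10]=0 (border '')
j=11 s[j]='c': π[11]=0 (border '')
j=12 s[j]='d': π[12]=1 (border 'd')
j=13 s[j]='c': k: 1→0; π[13]=0 (border '')
j=14 s[j]='b': π[14]=0 (border '')
j=15 s[j]='d': π[15]=1 (border 'd')
j=16 s[j]='b': π[16]=2 (border 'db')
j=17 s[j]='a': k: 2→0; π[17]=0 (border '')
j=18 s[j]='b': π[18]=0 (border '')
j=19 s[j]='d': π[19]=1 (border 'd')
j=20 s[j]='a': k: 1→0; π[20]=0 (border '')
j=21 s[j]='d': π[21]=1 (border 'd')
j=22 s[j]='a': k: 1→0; π[22]=0 (border '')
j=23 s[j]='b': π[23]=0 (border '')
j=24 s[j]='b': π[24]=0 (border '')
j=25 s[j]='d': π[25]=1 (border 'd')
j=26 s[j]='a': k: 1→0; π[26]=0 (border '')
j=27 s[j]='c': π[27]=0 (border '')
j=28 s[j]='b': π[28]=0 (border '')
j=29 s[j]='a': π[29]=0 (border '')
j=30 s[j]='c': π[30]=0 (border '')
j=31 s[j]='c': π[31]=0 (border '')
j=32 s[j]='d': π[32]=1 (border 'd')
j=33 s[j]='a': k: 1→0; π[33]=0 (border '')
j=34 s[j]='a': π[34]=0 (border '')
j=35 s[j]='b': π[35]=0 (border '')
j=36 s[j]='b': π[36]=0 (border '')
j=37 s[j]='d': π[37]=1 (border 'd')
j=38 s[j]='b': π[38]=2 (border 'db')
j=39 s[j]='a': k: 2→0; π[39]=0 (border '')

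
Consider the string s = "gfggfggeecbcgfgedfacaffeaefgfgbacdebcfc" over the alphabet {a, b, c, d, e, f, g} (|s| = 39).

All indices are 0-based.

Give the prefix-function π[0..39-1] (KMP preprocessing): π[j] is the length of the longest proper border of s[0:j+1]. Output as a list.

[0, 0, 1, 1, 2, 3, 4, 0, 0, 0, 0, 0, 1, 2, 3, 0, 0, 0, 0, 0, 0, 0, 0, 0, 0, 0, 0, 1, 2, 3, 0, 0, 0, 0, 0, 0, 0, 0, 0]

π[0] = 0
j=1 s[j]='f': π[1]=0 (border '')
j=2 s[j]='g': π[2]=1 (border 'g')
j=3 s[j]='g': k: 1→0; π[3]=1 (border 'g')
j=4 s[j]='f': π[4]=2 (border 'gf')
j=5 s[j]='g': π[5]=3 (border 'gfg')
j=6 s[j]='g': π[6]=4 (border 'gfgg')
j=7 s[j]='e': k: 4→1→0; π[7]=0 (border '')
j=8 s[j]='e': π[8]=0 (border '')
j=9 s[j]='c': π[9]=0 (border '')
j=10 s[j]='b': π[10]=0 (border '')
j=11 s[j]='c': π[11]=0 (border '')
j=12 s[j]='g': π[12]=1 (border 'g')
j=13 s[j]='f': π[13]=2 (border 'gf')
j=14 s[j]='g': π[14]=3 (border 'gfg')
j=15 s[j]='e': k: 3→1→0; π[15]=0 (border '')
j=16 s[j]='d': π[16]=0 (border '')
j=17 s[j]='f': π[17]=0 (border '')
j=18 s[j]='a': π[18]=0 (border '')
j=19 s[j]='c': π[19]=0 (border '')
j=20 s[j]='a': π[20]=0 (border '')
j=21 s[j]='f': π[21]=0 (border '')
j=22 s[j]='f': π[22]=0 (border '')
j=23 s[j]='e': π[23]=0 (border '')
j=24 s[j]='a': π[24]=0 (border '')
j=25 s[j]='e': π[25]=0 (border '')
j=26 s[j]='f': π[26]=0 (border '')
j=27 s[j]='g': π[27]=1 (border 'g')
j=28 s[j]='f': π[28]=2 (border 'gf')
j=29 s[j]='g': π[29]=3 (border 'gfg')
j=30 s[j]='b': k: 3→1→0; π[30]=0 (border '')
j=31 s[j]='a': π[31]=0 (border '')
j=32 s[j]='c': π[32]=0 (border '')
j=33 s[j]='d': π[33]=0 (border '')
j=34 s[j]='e': π[34]=0 (border '')
j=35 s[j]='b': π[35]=0 (border '')
j=36 s[j]='c': π[36]=0 (border '')
j=37 s[j]='f': π[37]=0 (border '')
j=38 s[j]='c': π[38]=0 (border '')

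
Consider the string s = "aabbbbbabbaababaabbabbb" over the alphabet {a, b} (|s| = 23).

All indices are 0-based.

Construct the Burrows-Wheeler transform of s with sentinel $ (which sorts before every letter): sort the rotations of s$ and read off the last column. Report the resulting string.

rank  rotation                  last
    0  $aabbbbbabbaababaabbabbb  b
    1  aababaabbabbb$aabbbbbabb  b
    2  aabbabbb$aabbbbbabbaabab  b
    3  aabbbbbabbaababaabbabbb$  $
    4  abaabbabbb$aabbbbbabbaab  b
    5  ababaabbabbb$aabbbbbabba  a
    6  abbaababaabbabbb$aabbbbb  b
    7  abbabbb$aabbbbbabbaababa  a
    8  abbb$aabbbbbabbaababaabb  b
    9  abbbbbabbaababaabbabbb$a  a
   10  b$aabbbbbabbaababaabbabb  b
   11  baababaabbabbb$aabbbbbab  b
   12  baabbabbb$aabbbbbabbaaba  a
   13  babaabbabbb$aabbbbbabbaa  a
   14  babbaababaabbabbb$aabbbb  b
   15  babbb$aabbbbbabbaababaab  b
   16  bb$aabbbbbabbaababaabbab  b
   17  bbaababaabbabbb$aabbbbba  a
   18  bbabbaababaabbabbb$aabbb  b
   19  bbabbb$aabbbbbabbaababaa  a
   20  bbb$aabbbbbabbaababaabba  a
   21  bbbabbaababaabbabbb$aabb  b
   22  bbbbabbaababaabbabbb$aab  b
   23  bbbbbabbaababaabbabbb$aa  a

bbb$babababbaabbbabaabba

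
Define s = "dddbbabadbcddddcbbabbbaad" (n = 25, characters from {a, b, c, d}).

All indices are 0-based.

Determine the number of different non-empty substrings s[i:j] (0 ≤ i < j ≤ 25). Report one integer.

285

sorted suffixes:
  #0 SA[0]=22  'aad'
  #1 SA[1]=5  'abadbcddddcbbabbbaad'
  #2 SA[2]=18  'abbbaad'
  #3 SA[3]=23  'ad'
  #4 SA[4]=7  'adbcddddcbbabbbaad'
  #5 SA[5]=21  'baad'
  #6 SA[6]=4  'babadbcddddcbbabbbaad'
  #7 SA[7]=17  'babbbaad'
  #8 SA[8]=6  'badbcddddcbbabbbaad'
  #9 SA[9]=20  'bbaad'
  #10 SA[10]=3  'bbabadbcddddcbbabbbaad'
  #11 SA[11]=16  'bbabbbaad'
  #12 SA[12]=19  'bbbaad'
  #13 SA[13]=9  'bcddddcbbabbbaad'
  #14 SA[14]=15  'cbbabbbaad'
  #15 SA[15]=10  'cddddcbbabbbaad'
  #16 SA[16]=24  'd'
  #17 SA[17]=2  'dbbabadbcddddcbbabbbaad'
  #18 SA[18]=8  'dbcddddcbbabbbaad'
  #19 SA[19]=14  'dcbbabbbaad'
  #20 SA[20]=1  'ddbbabadbcddddcbbabbbaad'
  #21 SA[21]=13  'ddcbbabbbaad'
  #22 SA[22]=0  'dddbbabadbcddddcbbabbbaad'
  #23 SA[23]=12  'dddcbbabbbaad'
  #24 SA[24]=11  'ddddcbbabbbaad'

SA = [22, 5, 18, 23, 7, 21, 4, 17, 6, 20, 3, 16, 19, 9, 15, 10, 24, 2, 8, 14, 1, 13, 0, 12, 11]
i: (SA[i-1],SA[i]) lcp shared
  1: (22,5) 1 'a'
  2: (5,18) 2 'ab'
  3: (18,23) 1 'a'
  4: (23,7) 2 'ad'
  5: (7,21) 0 ''
  6: (21,4) 2 'ba'
  7: (4,17) 3 'bab'
  8: (17,6) 2 'ba'
  9: (6,20) 1 'b'
  10: (20,3) 3 'bba'
  11: (3,16) 4 'bbab'
  12: (16,19) 2 'bb'
  13: (19,9) 1 'b'
  14: (9,15) 0 ''
  15: (15,10) 1 'c'
  16: (10,24) 0 ''
  17: (24,2) 1 'd'
  18: (2,8) 2 'db'
  19: (8,14) 1 'd'
  20: (14,1) 1 'd'
  21: (1,13) 2 'dd'
  22: (13,0) 2 'dd'
  23: (0,12) 3 'ddd'
  24: (12,11) 3 'ddd'

n(n+1)/2 = 25·26/2 = 325
Σ LCP = 0 + 1 + 2 + 1 + 2 + 0 + 2 + 3 + 2 + 1 + 3 + 4 + 2 + 1 + 0 + 1 + 0 + 1 + 2 + 1 + 1 + 2 + 2 + 3 + 3 = 40
distinct = 325 − 40 = 285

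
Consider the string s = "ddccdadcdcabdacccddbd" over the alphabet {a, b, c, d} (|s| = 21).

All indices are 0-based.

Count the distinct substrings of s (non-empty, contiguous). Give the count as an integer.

204

rank | idx | suffix
   0 |  10 | abdacccddbd
   1 |  13 | acccddbd
   2 |   5 | adcdcabdacccddbd
   3 |  19 | bd
   4 |  11 | bdacccddbd
   5 |   9 | cabdacccddbd
   6 |  14 | cccddbd
   7 |   2 | ccdadcdcabdacccddbd
   8 |  15 | ccddbd
   9 |   3 | cdadcdcabdacccddbd
  10 |   7 | cdcabdacccddbd
  11 |  16 | cddbd
  12 |  20 | d
  13 |  12 | dacccddbd
  14 |   4 | dadcdcabdacccddbd
  15 |  18 | dbd
  16 |   8 | dcabdacccddbd
  17 |   1 | dccdadcdcabdacccddbd
  18 |   6 | dcdcabdacccddbd
  19 |  17 | ddbd
  20 |   0 | ddccdadcdcabdacccddbd

SA = [10, 13, 5, 19, 11, 9, 14, 2, 15, 3, 7, 16, 20, 12, 4, 18, 8, 1, 6, 17, 0]
i: (SA[i-1],SA[i]) lcp shared
  1: (10,13) 1 'a'
  2: (13,5) 1 'a'
  3: (5,19) 0 ''
  4: (19,11) 2 'bd'
  5: (11,9) 0 ''
  6: (9,14) 1 'c'
  7: (14,2) 2 'cc'
  8: (2,15) 3 'ccd'
  9: (15,3) 1 'c'
  10: (3,7) 2 'cd'
  11: (7,16) 2 'cd'
  12: (16,20) 0 ''
  13: (20,12) 1 'd'
  14: (12,4) 2 'da'
  15: (4,18) 1 'd'
  16: (18,8) 1 'd'
  17: (8,1) 2 'dc'
  18: (1,6) 2 'dc'
  19: (6,17) 1 'd'
  20: (17,0) 2 'dd'

n(n+1)/2 = 21·22/2 = 231
Σ LCP = 0 + 1 + 1 + 0 + 2 + 0 + 1 + 2 + 3 + 1 + 2 + 2 + 0 + 1 + 2 + 1 + 1 + 2 + 2 + 1 + 2 = 27
distinct = 231 − 27 = 204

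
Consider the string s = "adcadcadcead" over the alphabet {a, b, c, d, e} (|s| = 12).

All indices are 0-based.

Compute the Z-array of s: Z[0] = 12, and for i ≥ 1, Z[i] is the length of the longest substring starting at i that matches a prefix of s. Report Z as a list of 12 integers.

Z[0]=12
i=1: fresh scan; Z[1]=0
i=2: fresh scan; Z[2]=0
i=3: fresh scan; Z[3]=6 extend→box=[3,9)
i=4: min(r-i=5, Z[1]=0)=0; Z[4]=0
i=5: min(r-i=4, Z[2]=0)=0; Z[5]=0
i=6: min(r-i=3, Z[3]=6)=3; Z[6]=3
i=7: min(r-i=2, Z[4]=0)=0; Z[7]=0
i=8: min(r-i=1, Z[5]=0)=0; Z[8]=0
i=9: fresh scan; Z[9]=0
i=10: fresh scan; Z[10]=2 extend→box=[10,12)
i=11: min(r-i=1, Z[1]=0)=0; Z[11]=0

[12, 0, 0, 6, 0, 0, 3, 0, 0, 0, 2, 0]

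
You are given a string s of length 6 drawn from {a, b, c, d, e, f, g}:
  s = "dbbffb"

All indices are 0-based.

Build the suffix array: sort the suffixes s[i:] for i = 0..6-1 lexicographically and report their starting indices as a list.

rank→(start, suffix):
  0 → (5, 'b')
  1 → (1, 'bbffb')
  2 → (2, 'bffb')
  3 → (0, 'dbbffb')
  4 → (4, 'fb')
  5 → (3, 'ffb')

[5, 1, 2, 0, 4, 3]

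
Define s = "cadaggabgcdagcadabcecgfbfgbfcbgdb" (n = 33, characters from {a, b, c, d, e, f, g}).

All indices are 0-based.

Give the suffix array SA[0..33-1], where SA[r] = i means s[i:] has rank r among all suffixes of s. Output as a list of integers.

sorted suffixes:
  #0 SA[0]=16  'abcecgfbfgbfcbgdb'
  #1 SA[1]=6  'abgcdagcadabcecgfbfgbfcbgdb'
  #2 SA[2]=14  'adabcecgfbfgbfcbgdb'
  #3 SA[3]=1  'adaggabgcdagcadabcecgfbfgbfcbgdb'
  #4 SA[4]=11  'agcadabcecgfbfgbfcbgdb'
  #5 SA[5]=3  'aggabgcdagcadabcecgfbfgbfcbgdb'
  #6 SA[6]=32  'b'
  #7 SA[7]=17  'bcecgfbfgbfcbgdb'
  #8 SA[8]=26  'bfcbgdb'
  #9 SA[9]=23  'bfgbfcbgdb'
  #10 SA[10]=7  'bgcdagcadabcecgfbfgbfcbgdb'
  #11 SA[11]=29  'bgdb'
  #12 SA[12]=13  'cadabcecgfbfgbfcbgdb'
  #13 SA[13]=0  'cadaggabgcdagcadabcecgfbfgbfcbgdb'
  #14 SA[14]=28  'cbgdb'
  #15 SA[15]=9  'cdagcadabcecgfbfgbfcbgdb'
  #16 SA[16]=18  'cecgfbfgbfcbgdb'
  #17 SA[17]=20  'cgfbfgbfcbgdb'
  #18 SA[18]=15  'dabcecgfbfgbfcbgdb'
  #19 SA[19]=10  'dagcadabcecgfbfgbfcbgdb'
  #20 SA[20]=2  'daggabgcdagcadabcecgfbfgbfcbgdb'
  #21 SA[21]=31  'db'
  #22 SA[22]=19  'ecgfbfgbfcbgdb'
  #23 SA[23]=22  'fbfgbfcbgdb'
  #24 SA[24]=27  'fcbgdb'
  #25 SA[25]=24  'fgbfcbgdb'
  #26 SA[26]=5  'gabgcdagcadabcecgfbfgbfcbgdb'
  #27 SA[27]=25  'gbfcbgdb'
  #28 SA[28]=12  'gcadabcecgfbfgbfcbgdb'
  #29 SA[29]=8  'gcdagcadabcecgfbfgbfcbgdb'
  #30 SA[30]=30  'gdb'
  #31 SA[31]=21  'gfbfgbfcbgdb'
  #32 SA[32]=4  'ggabgcdagcadabcecgfbfgbfcbgdb'

[16, 6, 14, 1, 11, 3, 32, 17, 26, 23, 7, 29, 13, 0, 28, 9, 18, 20, 15, 10, 2, 31, 19, 22, 27, 24, 5, 25, 12, 8, 30, 21, 4]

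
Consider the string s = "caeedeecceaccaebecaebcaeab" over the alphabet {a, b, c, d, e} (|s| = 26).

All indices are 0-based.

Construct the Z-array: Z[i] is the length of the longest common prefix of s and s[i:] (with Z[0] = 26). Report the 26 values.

[26, 0, 0, 0, 0, 0, 0, 1, 1, 0, 0, 1, 3, 0, 0, 0, 0, 3, 0, 0, 0, 3, 0, 0, 0, 0]

Z[0]=26
i=1: fresh scan; Z[1]=0
i=2: fresh scan; Z[2]=0
i=3: fresh scan; Z[3]=0
i=4: fresh scan; Z[4]=0
i=5: fresh scan; Z[5]=0
i=6: fresh scan; Z[6]=0
i=7: fresh scan; Z[7]=1 grow→box=[7,8)
i=8: fresh scan; Z[8]=1 grow→box=[8,9)
i=9: fresh scan; Z[9]=0
i=10: fresh scan; Z[10]=0
i=11: fresh scan; Z[11]=1 grow→box=[11,12)
i=12: fresh scan; Z[12]=3 grow→box=[12,15)
i=13: min(r-i=2, Z[1]=0)=0; Z[13]=0
i=14: min(r-i=1, Z[2]=0)=0; Z[14]=0
i=15: fresh scan; Z[15]=0
i=16: fresh scan; Z[16]=0
i=17: fresh scan; Z[17]=3 grow→box=[17,20)
i=18: min(r-i=2, Z[1]=0)=0; Z[18]=0
i=19: min(r-i=1, Z[2]=0)=0; Z[19]=0
i=20: fresh scan; Z[20]=0
i=21: fresh scan; Z[21]=3 grow→box=[21,24)
i=22: min(r-i=2, Z[1]=0)=0; Z[22]=0
i=23: min(r-i=1, Z[2]=0)=0; Z[23]=0
i=24: fresh scan; Z[24]=0
i=25: fresh scan; Z[25]=0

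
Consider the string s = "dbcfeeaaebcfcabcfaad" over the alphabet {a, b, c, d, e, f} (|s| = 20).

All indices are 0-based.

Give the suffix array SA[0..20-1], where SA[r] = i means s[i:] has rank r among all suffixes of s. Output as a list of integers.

[17, 6, 13, 18, 7, 14, 9, 1, 12, 15, 10, 2, 19, 0, 5, 8, 4, 16, 11, 3]

sorted suffixes:
  #0 SA[0]=17  'aad'
  #1 SA[1]=6  'aaebcfcabcfaad'
  #2 SA[2]=13  'abcfaad'
  #3 SA[3]=18  'ad'
  #4 SA[4]=7  'aebcfcabcfaad'
  #5 SA[5]=14  'bcfaad'
  #6 SA[6]=9  'bcfcabcfaad'
  #7 SA[7]=1  'bcfeeaaebcfcabcfaad'
  #8 SA[8]=12  'cabcfaad'
  #9 SA[9]=15  'cfaad'
  #10 SA[10]=10  'cfcabcfaad'
  #11 SA[11]=2  'cfeeaaebcfcabcfaad'
  #12 SA[12]=19  'd'
  #13 SA[13]=0  'dbcfeeaaebcfcabcfaad'
  #14 SA[14]=5  'eaaebcfcabcfaad'
  #15 SA[15]=8  'ebcfcabcfaad'
  #16 SA[16]=4  'eeaaebcfcabcfaad'
  #17 SA[17]=16  'faad'
  #18 SA[18]=11  'fcabcfaad'
  #19 SA[19]=3  'feeaaebcfcabcfaad'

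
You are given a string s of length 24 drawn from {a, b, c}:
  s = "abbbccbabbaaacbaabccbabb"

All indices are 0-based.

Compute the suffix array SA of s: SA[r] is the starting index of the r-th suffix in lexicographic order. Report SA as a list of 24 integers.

sorted suffixes:
  #0 SA[0]=10  'aaacbaabccbabb'
  #1 SA[1]=15  'aabccbabb'
  #2 SA[2]=11  'aacbaabccbabb'
  #3 SA[3]=21  'abb'
  #4 SA[4]=7  'abbaaacbaabccbabb'
  #5 SA[5]=0  'abbbccbabbaaacbaabccbabb'
  #6 SA[6]=16  'abccbabb'
  #7 SA[7]=12  'acbaabccbabb'
  #8 SA[8]=23  'b'
  #9 SA[9]=9  'baaacbaabccbabb'
  #10 SA[10]=14  'baabccbabb'
  #11 SA[11]=20  'babb'
  #12 SA[12]=6  'babbaaacbaabccbabb'
  #13 SA[13]=22  'bb'
  #14 SA[14]=8  'bbaaacbaabccbabb'
  #15 SA[15]=1  'bbbccbabbaaacbaabccbabb'
  #16 SA[16]=2  'bbccbabbaaacbaabccbabb'
  #17 SA[17]=17  'bccbabb'
  #18 SA[18]=3  'bccbabbaaacbaabccbabb'
  #19 SA[19]=13  'cbaabccbabb'
  #20 SA[20]=19  'cbabb'
  #21 SA[21]=5  'cbabbaaacbaabccbabb'
  #22 SA[22]=18  'ccbabb'
  #23 SA[23]=4  'ccbabbaaacbaabccbabb'

[10, 15, 11, 21, 7, 0, 16, 12, 23, 9, 14, 20, 6, 22, 8, 1, 2, 17, 3, 13, 19, 5, 18, 4]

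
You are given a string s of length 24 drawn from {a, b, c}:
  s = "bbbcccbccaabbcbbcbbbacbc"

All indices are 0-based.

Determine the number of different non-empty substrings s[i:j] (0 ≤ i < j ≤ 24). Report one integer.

rank→(start, suffix):
  0 → (9, 'aabbcbbcbbbacbc')
  1 → (10, 'abbcbbcbbbacbc')
  2 → (20, 'acbc')
  3 → (19, 'bacbc')
  4 → (18, 'bbacbc')
  5 → (17, 'bbbacbc')
  6 → (0, 'bbbcccbccaabbcbbcbbbacbc')
  7 → (14, 'bbcbbbacbc')
  8 → (11, 'bbcbbcbbbacbc')
  9 → (1, 'bbcccbccaabbcbbcbbbacbc')
  10 → (22, 'bc')
  11 → (15, 'bcbbbacbc')
  12 → (12, 'bcbbcbbbacbc')
  13 → (6, 'bccaabbcbbcbbbacbc')
  14 → (2, 'bcccbccaabbcbbcbbbacbc')
  15 → (23, 'c')
  16 → (8, 'caabbcbbcbbbacbc')
  17 → (16, 'cbbbacbc')
  18 → (13, 'cbbcbbbacbc')
  19 → (21, 'cbc')
  20 → (5, 'cbccaabbcbbcbbbacbc')
  21 → (7, 'ccaabbcbbcbbbacbc')
  22 → (4, 'ccbccaabbcbbcbbbacbc')
  23 → (3, 'cccbccaabbcbbcbbbacbc')

SA = [9, 10, 20, 19, 18, 17, 0, 14, 11, 1, 22, 15, 12, 6, 2, 23, 8, 16, 13, 21, 5, 7, 4, 3]
rank  pair      lcp
   1  s[9:],s[10:]  1  'a'
   2  s[10:],s[20:]  1  'a'
   3  s[20:],s[19:]  0  ''
   4  s[19:],s[18:]  1  'b'
   5  s[18:],s[17:]  2  'bb'
   6  s[17:],s[0:]  3  'bbb'
   7  s[0:],s[14:]  2  'bb'
   8  s[14:],s[11:]  5  'bbcbb'
   9  s[11:],s[1:]  3  'bbc'
  10  s[1:],s[22:]  1  'b'
  11  s[22:],s[15:]  2  'bc'
  12  s[15:],s[12:]  4  'bcbb'
  13  s[12:],s[6:]  2  'bc'
  14  s[6:],s[2:]  3  'bcc'
  15  s[2:],s[23:]  0  ''
  16  s[23:],s[8:]  1  'c'
  17  s[8:],s[16:]  1  'c'
  18  s[16:],s[13:]  3  'cbb'
  19  s[13:],s[21:]  2  'cb'
  20  s[21:],s[5:]  3  'cbc'
  21  s[5:],s[7:]  1  'c'
  22  s[7:],s[4:]  2  'cc'
  23  s[4:],s[3:]  2  'cc'

n(n+1)/2 = 24·25/2 = 300
Σ LCP = 0 + 1 + 1 + 0 + 1 + 2 + 3 + 2 + 5 + 3 + 1 + 2 + 4 + 2 + 3 + 0 + 1 + 1 + 3 + 2 + 3 + 1 + 2 + 2 = 45
distinct = 300 − 45 = 255

255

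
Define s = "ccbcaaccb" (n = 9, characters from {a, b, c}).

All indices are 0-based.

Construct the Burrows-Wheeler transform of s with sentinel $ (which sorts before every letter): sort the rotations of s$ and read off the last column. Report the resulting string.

bcaccbcca$

rank  rotation    last
    0  $ccbcaaccb  b
    1  aaccb$ccbc  c
    2  accb$ccbca  a
    3  b$ccbcaacc  c
    4  bcaaccb$cc  c
    5  caaccb$ccb  b
    6  cb$ccbcaac  c
    7  cbcaaccb$c  c
    8  ccb$ccbcaa  a
    9  ccbcaaccb$  $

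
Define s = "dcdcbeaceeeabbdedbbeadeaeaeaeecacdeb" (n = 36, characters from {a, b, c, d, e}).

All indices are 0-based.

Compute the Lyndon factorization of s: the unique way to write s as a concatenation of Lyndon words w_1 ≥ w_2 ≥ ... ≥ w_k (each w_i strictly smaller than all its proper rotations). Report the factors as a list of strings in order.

["d", "cd", "c", "be", "aceee", "abbdedbbeadeaeaeaeecacdeb"]

emit factor 1: 'd' (i=0, period=1)
emit factor 2: 'cd' (i=1, period=2)
emit factor 3: 'c' (i=3, period=1)
emit factor 4: 'be' (i=4, period=2)
emit factor 5: 'aceee' (i=6, period=5)
emit factor 6: 'abbdedbbeadeaeaeaeecacdeb' (i=11, period=25)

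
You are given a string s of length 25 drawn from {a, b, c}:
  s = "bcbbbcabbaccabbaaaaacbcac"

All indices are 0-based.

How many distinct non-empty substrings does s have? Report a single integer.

sorted suffixes:
  #0 SA[0]=15  'aaaaacbcac'
  #1 SA[1]=16  'aaaacbcac'
  #2 SA[2]=17  'aaacbcac'
  #3 SA[3]=18  'aacbcac'
  #4 SA[4]=12  'abbaaaaacbcac'
  #5 SA[5]=6  'abbaccabbaaaaacbcac'
  #6 SA[6]=23  'ac'
  #7 SA[7]=19  'acbcac'
  #8 SA[8]=9  'accabbaaaaacbcac'
  #9 SA[9]=14  'baaaaacbcac'
  #10 SA[10]=8  'baccabbaaaaacbcac'
  #11 SA[11]=13  'bbaaaaacbcac'
  #12 SA[12]=7  'bbaccabbaaaaacbcac'
  #13 SA[13]=2  'bbbcabbaccabbaaaaacbcac'
  #14 SA[14]=3  'bbcabbaccabbaaaaacbcac'
  #15 SA[15]=4  'bcabbaccabbaaaaacbcac'
  #16 SA[16]=21  'bcac'
  #17 SA[17]=0  'bcbbbcabbaccabbaaaaacbcac'
  #18 SA[18]=24  'c'
  #19 SA[19]=11  'cabbaaaaacbcac'
  #20 SA[20]=5  'cabbaccabbaaaaacbcac'
  #21 SA[21]=22  'cac'
  #22 SA[22]=1  'cbbbcabbaccabbaaaaacbcac'
  #23 SA[23]=20  'cbcac'
  #24 SA[24]=10  'ccabbaaaaacbcac'

SA = [15, 16, 17, 18, 12, 6, 23, 19, 9, 14, 8, 13, 7, 2, 3, 4, 21, 0, 24, 11, 5, 22, 1, 20, 10]
[i] adj suffixes → lcp
  [1] 15/16 → 4 ('aaaa')
  [2] 16/17 → 3 ('aaa')
  [3] 17/18 → 2 ('aa')
  [4] 18/12 → 1 ('a')
  [5] 12/6 → 4 ('abba')
  [6] 6/23 → 1 ('a')
  [7] 23/19 → 2 ('ac')
  [8] 19/9 → 2 ('ac')
  [9] 9/14 → 0 ('')
  [10] 14/8 → 2 ('ba')
  [11] 8/13 → 1 ('b')
  [12] 13/7 → 3 ('bba')
  [13] 7/2 → 2 ('bb')
  [14] 2/3 → 2 ('bb')
  [15] 3/4 → 1 ('b')
  [16] 4/21 → 3 ('bca')
  [17] 21/0 → 2 ('bc')
  [18] 0/24 → 0 ('')
  [19] 24/11 → 1 ('c')
  [20] 11/5 → 5 ('cabba')
  [21] 5/22 → 2 ('ca')
  [22] 22/1 → 1 ('c')
  [23] 1/20 → 2 ('cb')
  [24] 20/10 → 1 ('c')

n(n+1)/2 = 25·26/2 = 325
Σ LCP = 0 + 4 + 3 + 2 + 1 + 4 + 1 + 2 + 2 + 0 + 2 + 1 + 3 + 2 + 2 + 1 + 3 + 2 + 0 + 1 + 5 + 2 + 1 + 2 + 1 = 47
distinct = 325 − 47 = 278

278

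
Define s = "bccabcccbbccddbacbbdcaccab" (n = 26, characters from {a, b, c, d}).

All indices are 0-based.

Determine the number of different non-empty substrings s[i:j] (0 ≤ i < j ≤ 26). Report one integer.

311

rank→(start, suffix):
  0 → (24, 'ab')
  1 → (3, 'abcccbbccddbacbbdcaccab')
  2 → (15, 'acbbdcaccab')
  3 → (21, 'accab')
  4 → (25, 'b')
  5 → (14, 'bacbbdcaccab')
  6 → (8, 'bbccddbacbbdcaccab')
  7 → (17, 'bbdcaccab')
  8 → (0, 'bccabcccbbccddbacbbdcaccab')
  9 → (4, 'bcccbbccddbacbbdcaccab')
  10 → (9, 'bccddbacbbdcaccab')
  11 → (18, 'bdcaccab')
  12 → (23, 'cab')
  13 → (2, 'cabcccbbccddbacbbdcaccab')
  14 → (20, 'caccab')
  15 → (7, 'cbbccddbacbbdcaccab')
  16 → (16, 'cbbdcaccab')
  17 → (22, 'ccab')
  18 → (1, 'ccabcccbbccddbacbbdcaccab')
  19 → (6, 'ccbbccddbacbbdcaccab')
  20 → (5, 'cccbbccddbacbbdcaccab')
  21 → (10, 'ccddbacbbdcaccab')
  22 → (11, 'cddbacbbdcaccab')
  23 → (13, 'dbacbbdcaccab')
  24 → (19, 'dcaccab')
  25 → (12, 'ddbacbbdcaccab')

SA = [24, 3, 15, 21, 25, 14, 8, 17, 0, 4, 9, 18, 23, 2, 20, 7, 16, 22, 1, 6, 5, 10, 11, 13, 19, 12]
i: (SA[i-1],SA[i]) lcp shared
  1: (24,3) 2 'ab'
  2: (3,15) 1 'a'
  3: (15,21) 2 'ac'
  4: (21,25) 0 ''
  5: (25,14) 1 'b'
  6: (14,8) 1 'b'
  7: (8,17) 2 'bb'
  8: (17,0) 1 'b'
  9: (0,4) 3 'bcc'
  10: (4,9) 3 'bcc'
  11: (9,18) 1 'b'
  12: (18,23) 0 ''
  13: (23,2) 3 'cab'
  14: (2,20) 2 'ca'
  15: (20,7) 1 'c'
  16: (7,16) 3 'cbb'
  17: (16,22) 1 'c'
  18: (22,1) 4 'ccab'
  19: (1,6) 2 'cc'
  20: (6,5) 2 'cc'
  21: (5,10) 2 'cc'
  22: (10,11) 1 'c'
  23: (11,13) 0 ''
  24: (13,19) 1 'd'
  25: (19,12) 1 'd'

n(n+1)/2 = 26·27/2 = 351
Σ LCP = 0 + 2 + 1 + 2 + 0 + 1 + 1 + 2 + 1 + 3 + 3 + 1 + 0 + 3 + 2 + 1 + 3 + 1 + 4 + 2 + 2 + 2 + 1 + 0 + 1 + 1 = 40
distinct = 351 − 40 = 311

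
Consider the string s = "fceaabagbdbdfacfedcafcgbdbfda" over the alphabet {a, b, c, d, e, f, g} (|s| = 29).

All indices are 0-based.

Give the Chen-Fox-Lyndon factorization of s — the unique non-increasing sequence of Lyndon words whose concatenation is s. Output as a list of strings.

emit factor 1: 'f' (i=0, period=1)
emit factor 2: 'ce' (i=1, period=2)
emit factor 3: 'aabagbdbdfacfedcafcgbdbfd' (i=3, period=25)
emit factor 4: 'a' (i=28, period=1)

["f", "ce", "aabagbdbdfacfedcafcgbdbfd", "a"]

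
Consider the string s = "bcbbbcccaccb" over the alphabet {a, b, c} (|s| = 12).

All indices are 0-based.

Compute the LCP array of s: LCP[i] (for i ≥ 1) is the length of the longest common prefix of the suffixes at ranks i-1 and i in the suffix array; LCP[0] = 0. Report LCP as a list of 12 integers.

[0, 0, 1, 2, 1, 2, 0, 1, 2, 1, 2, 2]

rank→(start, suffix):
  0 → (8, 'accb')
  1 → (11, 'b')
  2 → (2, 'bbbcccaccb')
  3 → (3, 'bbcccaccb')
  4 → (0, 'bcbbbcccaccb')
  5 → (4, 'bcccaccb')
  6 → (7, 'caccb')
  7 → (10, 'cb')
  8 → (1, 'cbbbcccaccb')
  9 → (6, 'ccaccb')
  10 → (9, 'ccb')
  11 → (5, 'cccaccb')

SA = [8, 11, 2, 3, 0, 4, 7, 10, 1, 6, 9, 5]
[i] adj suffixes → lcp
  [1] 8/11 → 0 ('')
  [2] 11/2 → 1 ('b')
  [3] 2/3 → 2 ('bb')
  [4] 3/0 → 1 ('b')
  [5] 0/4 → 2 ('bc')
  [6] 4/7 → 0 ('')
  [7] 7/10 → 1 ('c')
  [8] 10/1 → 2 ('cb')
  [9] 1/6 → 1 ('c')
  [10] 6/9 → 2 ('cc')
  [11] 9/5 → 2 ('cc')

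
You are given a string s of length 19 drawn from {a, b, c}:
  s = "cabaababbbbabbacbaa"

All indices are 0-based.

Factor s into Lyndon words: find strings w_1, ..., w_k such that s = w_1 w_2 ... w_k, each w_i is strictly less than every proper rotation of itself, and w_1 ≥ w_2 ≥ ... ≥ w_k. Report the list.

emit factor 1: 'c' (i=0, period=1)
emit factor 2: 'ab' (i=1, period=2)
emit factor 3: 'aababbbbabbacb' (i=3, period=14)
emit factor 4: 'a' (i=17, period=1)
emit factor 5: 'a' (i=18, period=1)

["c", "ab", "aababbbbabbacb", "a", "a"]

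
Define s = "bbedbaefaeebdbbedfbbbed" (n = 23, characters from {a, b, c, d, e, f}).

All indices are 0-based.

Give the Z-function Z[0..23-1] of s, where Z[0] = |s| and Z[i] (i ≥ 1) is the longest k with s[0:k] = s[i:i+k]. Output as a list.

[23, 1, 0, 0, 1, 0, 0, 0, 0, 0, 0, 1, 0, 4, 1, 0, 0, 0, 2, 4, 1, 0, 0]

Z[0]=23
i=1: outside box; Z[1]=1 scan→box=[1,2)
i=2: outside box; Z[2]=0
i=3: outside box; Z[3]=0
i=4: outside box; Z[4]=1 scan→box=[4,5)
i=5: outside box; Z[5]=0
i=6: outside box; Z[6]=0
i=7: outside box; Z[7]=0
i=8: outside box; Z[8]=0
i=9: outside box; Z[9]=0
i=10: outside box; Z[10]=0
i=11: outside box; Z[11]=1 scan→box=[11,12)
i=12: outside box; Z[12]=0
i=13: outside box; Z[13]=4 scan→box=[13,17)
i=14: min(r-i=3, Z[1]=1)=1; Z[14]=1
i=15: min(r-i=2, Z[2]=0)=0; Z[15]=0
i=16: min(r-i=1, Z[3]=0)=0; Z[16]=0
i=17: outside box; Z[17]=0
i=18: outside box; Z[18]=2 scan→box=[18,20)
i=19: min(r-i=1, Z[1]=1)=1; Z[19]=4 scan→box=[19,23)
i=20: min(r-i=3, Z[1]=1)=1; Z[20]=1
i=21: min(r-i=2, Z[2]=0)=0; Z[21]=0
i=22: min(r-i=1, Z[3]=0)=0; Z[22]=0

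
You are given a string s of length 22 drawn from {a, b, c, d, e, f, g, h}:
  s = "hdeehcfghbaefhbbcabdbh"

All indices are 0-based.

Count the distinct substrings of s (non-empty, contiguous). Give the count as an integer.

238

sorted suffixes:
  #0 SA[0]=17  'abdbh'
  #1 SA[1]=10  'aefhbbcabdbh'
  #2 SA[2]=9  'baefhbbcabdbh'
  #3 SA[3]=14  'bbcabdbh'
  #4 SA[4]=15  'bcabdbh'
  #5 SA[5]=18  'bdbh'
  #6 SA[6]=20  'bh'
  #7 SA[7]=16  'cabdbh'
  #8 SA[8]=5  'cfghbaefhbbcabdbh'
  #9 SA[9]=19  'dbh'
  #10 SA[10]=1  'deehcfghbaefhbbcabdbh'
  #11 SA[11]=2  'eehcfghbaefhbbcabdbh'
  #12 SA[12]=11  'efhbbcabdbh'
  #13 SA[13]=3  'ehcfghbaefhbbcabdbh'
  #14 SA[14]=6  'fghbaefhbbcabdbh'
  #15 SA[15]=12  'fhbbcabdbh'
  #16 SA[16]=7  'ghbaefhbbcabdbh'
  #17 SA[17]=21  'h'
  #18 SA[18]=8  'hbaefhbbcabdbh'
  #19 SA[19]=13  'hbbcabdbh'
  #20 SA[20]=4  'hcfghbaefhbbcabdbh'
  #21 SA[21]=0  'hdeehcfghbaefhbbcabdbh'

SA = [17, 10, 9, 14, 15, 18, 20, 16, 5, 19, 1, 2, 11, 3, 6, 12, 7, 21, 8, 13, 4, 0]
rank  pair      lcp
   1  s[17:],s[10:]  1  'a'
   2  s[10:],s[9:]  0  ''
   3  s[9:],s[14:]  1  'b'
   4  s[14:],s[15:]  1  'b'
   5  s[15:],s[18:]  1  'b'
   6  s[18:],s[20:]  1  'b'
   7  s[20:],s[16:]  0  ''
   8  s[16:],s[5:]  1  'c'
   9  s[5:],s[19:]  0  ''
  10  s[19:],s[1:]  1  'd'
  11  s[1:],s[2:]  0  ''
  12  s[2:],s[11:]  1  'e'
  13  s[11:],s[3:]  1  'e'
  14  s[3:],s[6:]  0  ''
  15  s[6:],s[12:]  1  'f'
  16  s[12:],s[7:]  0  ''
  17  s[7:],s[21:]  0  ''
  18  s[21:],s[8:]  1  'h'
  19  s[8:],s[13:]  2  'hb'
  20  s[13:],s[4:]  1  'h'
  21  s[4:],s[0:]  1  'h'

n(n+1)/2 = 22·23/2 = 253
Σ LCP = 0 + 1 + 0 + 1 + 1 + 1 + 1 + 0 + 1 + 0 + 1 + 0 + 1 + 1 + 0 + 1 + 0 + 0 + 1 + 2 + 1 + 1 = 15
distinct = 253 − 15 = 238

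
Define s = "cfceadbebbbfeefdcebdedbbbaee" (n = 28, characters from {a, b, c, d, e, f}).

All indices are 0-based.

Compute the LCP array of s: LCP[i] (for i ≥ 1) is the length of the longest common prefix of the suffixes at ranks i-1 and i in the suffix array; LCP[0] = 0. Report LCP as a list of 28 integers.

[0, 1, 0, 1, 2, 3, 2, 1, 1, 1, 0, 2, 1, 0, 2, 1, 1, 0, 1, 1, 2, 1, 1, 2, 1, 0, 1, 1]

rank→(start, suffix):
  0 → (4, 'adbebbbfeefdcebdedbbbaee')
  1 → (25, 'aee')
  2 → (24, 'baee')
  3 → (23, 'bbaee')
  4 → (22, 'bbbaee')
  5 → (8, 'bbbfeefdcebdedbbbaee')
  6 → (9, 'bbfeefdcebdedbbbaee')
  7 → (18, 'bdedbbbaee')
  8 → (6, 'bebbbfeefdcebdedbbbaee')
  9 → (10, 'bfeefdcebdedbbbaee')
  10 → (2, 'ceadbebbbfeefdcebdedbbbaee')
  11 → (16, 'cebdedbbbaee')
  12 → (0, 'cfceadbebbbfeefdcebdedbbbaee')
  13 → (21, 'dbbbaee')
  14 → (5, 'dbebbbfeefdcebdedbbbaee')
  15 → (15, 'dcebdedbbbaee')
  16 → (19, 'dedbbbaee')
  17 → (27, 'e')
  18 → (3, 'eadbebbbfeefdcebdedbbbaee')
  19 → (7, 'ebbbfeefdcebdedbbbaee')
  20 → (17, 'ebdedbbbaee')
  21 → (20, 'edbbbaee')
  22 → (26, 'ee')
  23 → (12, 'eefdcebdedbbbaee')
  24 → (13, 'efdcebdedbbbaee')
  25 → (1, 'fceadbebbbfeefdcebdedbbbaee')
  26 → (14, 'fdcebdedbbbaee')
  27 → (11, 'feefdcebdedbbbaee')

SA = [4, 25, 24, 23, 22, 8, 9, 18, 6, 10, 2, 16, 0, 21, 5, 15, 19, 27, 3, 7, 17, 20, 26, 12, 13, 1, 14, 11]
i: (SA[i-1],SA[i]) lcp shared
  1: (4,25) 1 'a'
  2: (25,24) 0 ''
  3: (24,23) 1 'b'
  4: (23,22) 2 'bb'
  5: (22,8) 3 'bbb'
  6: (8,9) 2 'bb'
  7: (9,18) 1 'b'
  8: (18,6) 1 'b'
  9: (6,10) 1 'b'
  10: (10,2) 0 ''
  11: (2,16) 2 'ce'
  12: (16,0) 1 'c'
  13: (0,21) 0 ''
  14: (21,5) 2 'db'
  15: (5,15) 1 'd'
  16: (15,19) 1 'd'
  17: (19,27) 0 ''
  18: (27,3) 1 'e'
  19: (3,7) 1 'e'
  20: (7,17) 2 'eb'
  21: (17,20) 1 'e'
  22: (20,26) 1 'e'
  23: (26,12) 2 'ee'
  24: (12,13) 1 'e'
  25: (13,1) 0 ''
  26: (1,14) 1 'f'
  27: (14,11) 1 'f'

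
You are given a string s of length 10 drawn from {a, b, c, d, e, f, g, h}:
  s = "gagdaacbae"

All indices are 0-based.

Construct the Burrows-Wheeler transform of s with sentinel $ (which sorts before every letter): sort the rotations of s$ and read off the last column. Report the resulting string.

rank  rotation     last
    0  $gagdaacbae  e
    1  aacbae$gagd  d
    2  acbae$gagda  a
    3  ae$gagdaacb  b
    4  agdaacbae$g  g
    5  bae$gagdaac  c
    6  cbae$gagdaa  a
    7  daacbae$gag  g
    8  e$gagdaacba  a
    9  gagdaacbae$  $
   10  gdaacbae$ga  a

edabgcaga$a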